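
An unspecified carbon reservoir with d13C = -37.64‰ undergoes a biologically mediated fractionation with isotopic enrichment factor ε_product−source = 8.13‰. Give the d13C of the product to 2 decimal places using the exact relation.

To first order, δ_product ≈ δ_source + ε = -29.51‰.
Exactly, δ_product = (δ_source + 1000)·(ε/1000 + 1) − 1000.
δ_product = (-37.64 + 1000) × (8.13/1000 + 1) − 1000
δ_product = -29.816‰

-29.82‰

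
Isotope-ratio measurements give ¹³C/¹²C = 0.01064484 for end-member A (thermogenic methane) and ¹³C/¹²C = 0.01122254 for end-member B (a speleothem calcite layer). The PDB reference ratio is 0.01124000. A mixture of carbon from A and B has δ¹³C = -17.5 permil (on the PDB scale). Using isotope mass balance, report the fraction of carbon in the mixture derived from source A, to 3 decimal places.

0.310

δ_A = (0.01064484/0.01124000 − 1)×1000 = (0.947050 − 1)×1000 = -52.950 permil
δ_B = (0.01122254/0.01124000 − 1)×1000 = (0.998447 − 1)×1000 = -1.553 permil
f_A = (δ_mix − δ_B)/(δ_A − δ_B) = (-17.5 − (-1.553))/(-52.950 − (-1.553))
f_A = -15.947 / -51.397 = 0.3103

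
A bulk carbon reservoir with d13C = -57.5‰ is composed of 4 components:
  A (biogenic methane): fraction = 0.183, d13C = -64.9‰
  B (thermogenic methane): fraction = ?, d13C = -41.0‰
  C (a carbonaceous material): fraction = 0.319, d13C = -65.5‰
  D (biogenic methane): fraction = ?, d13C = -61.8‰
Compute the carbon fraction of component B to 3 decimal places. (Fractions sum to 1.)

0.291

Let f_B and f_D be the unknown fractions; fractions sum to 1 so f_B + f_D = 0.498.
Mass balance: Σ fᵢ·δᵢ = δ_bulk ⇒ f_B·(-41.0) + f_D·(-61.8) = -57.5 − (-32.771) = -24.729
Substitute f_D = 0.498 − f_B:
f_B·(-41.0 − -61.8) = -24.729 − 0.498×(-61.8) = 6.048
f_B = 6.048 / 20.8 = 0.2908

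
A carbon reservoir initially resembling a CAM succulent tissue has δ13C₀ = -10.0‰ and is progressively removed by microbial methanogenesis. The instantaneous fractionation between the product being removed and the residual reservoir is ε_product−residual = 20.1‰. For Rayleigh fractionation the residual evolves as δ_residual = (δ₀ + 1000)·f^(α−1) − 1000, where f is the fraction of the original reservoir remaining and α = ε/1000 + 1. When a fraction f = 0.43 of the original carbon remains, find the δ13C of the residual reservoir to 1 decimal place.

Rayleigh residual: δ_res = (δ₀ + 1000)·f^(α−1) − 1000
α = ε/1000 + 1 = 1.02010, so α − 1 = 0.02010
f^(α−1) = 0.43^(0.02010) = 0.983179
δ_res = (-10.0 + 1000) × 0.983179 − 1000 = 973.347 − 1000 = -26.65‰

-26.7‰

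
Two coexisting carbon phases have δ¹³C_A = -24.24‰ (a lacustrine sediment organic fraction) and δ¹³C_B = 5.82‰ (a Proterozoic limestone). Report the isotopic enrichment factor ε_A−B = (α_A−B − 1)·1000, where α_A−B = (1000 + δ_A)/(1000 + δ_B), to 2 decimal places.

-29.89‰

α_A−B = (1000 + -24.24) / (1000 + 5.82) = 975.76 / 1005.82 = 0.970114
ε_A−B = (0.970114 − 1) × 1000 = -29.886‰
(The approximation ε ≈ δ_A − δ_B would give -30.06‰.)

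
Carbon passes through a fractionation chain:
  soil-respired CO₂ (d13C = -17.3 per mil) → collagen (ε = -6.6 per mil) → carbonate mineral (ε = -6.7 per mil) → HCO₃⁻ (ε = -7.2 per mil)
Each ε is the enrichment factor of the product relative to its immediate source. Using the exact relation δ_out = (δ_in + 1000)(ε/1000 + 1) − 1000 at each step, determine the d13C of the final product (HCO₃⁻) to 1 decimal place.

-37.3 per mil

step 1: δ = (-17.30 + 1000)·(-6.6/1000 + 1) − 1000 = -23.79 per mil
step 2: δ = (-23.79 + 1000)·(-6.7/1000 + 1) − 1000 = -30.33 per mil
step 3: δ = (-30.33 + 1000)·(-7.2/1000 + 1) − 1000 = -37.31 per mil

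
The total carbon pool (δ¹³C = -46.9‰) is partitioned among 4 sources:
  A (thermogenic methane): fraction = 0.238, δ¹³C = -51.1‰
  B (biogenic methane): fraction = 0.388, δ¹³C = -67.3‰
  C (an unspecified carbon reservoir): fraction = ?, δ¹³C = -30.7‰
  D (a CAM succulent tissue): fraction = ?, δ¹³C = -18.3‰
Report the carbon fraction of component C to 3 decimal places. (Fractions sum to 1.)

0.144

Let f_C and f_D be the unknown fractions; fractions sum to 1 so f_C + f_D = 0.374.
Mass balance: Σ fᵢ·δᵢ = δ_bulk ⇒ f_C·(-30.7) + f_D·(-18.3) = -46.9 − (-38.274) = -8.626
Substitute f_D = 0.374 − f_C:
f_C·(-30.7 − -18.3) = -8.626 − 0.374×(-18.3) = -1.782
f_C = -1.782 / -12.4 = 0.1437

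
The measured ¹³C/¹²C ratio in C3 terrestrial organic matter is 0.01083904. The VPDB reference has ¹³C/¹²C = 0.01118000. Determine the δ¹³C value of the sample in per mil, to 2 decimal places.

δ¹³C = (R_sample / R_standard − 1) × 1000
R_sample / R_standard = 0.01083904 / 0.01118000 = 0.969503
δ¹³C = (0.969503 − 1) × 1000 = -30.497 per mil

-30.50 per mil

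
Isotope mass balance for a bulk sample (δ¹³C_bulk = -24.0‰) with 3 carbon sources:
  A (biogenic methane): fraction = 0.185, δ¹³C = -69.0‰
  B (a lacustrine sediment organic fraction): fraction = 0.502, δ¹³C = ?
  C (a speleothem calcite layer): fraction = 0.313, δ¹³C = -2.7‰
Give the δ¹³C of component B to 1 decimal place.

Isotope mass balance: δ_bulk = Σ fᵢ·δᵢ.
-24.0 = 0.185×(-69.0) + 0.502×δ_B + 0.313×(-2.7)
0.502·δ_B = -24.0 − (-13.610) = -10.390
δ_B = -10.390 / 0.502 = -20.70‰

-20.7‰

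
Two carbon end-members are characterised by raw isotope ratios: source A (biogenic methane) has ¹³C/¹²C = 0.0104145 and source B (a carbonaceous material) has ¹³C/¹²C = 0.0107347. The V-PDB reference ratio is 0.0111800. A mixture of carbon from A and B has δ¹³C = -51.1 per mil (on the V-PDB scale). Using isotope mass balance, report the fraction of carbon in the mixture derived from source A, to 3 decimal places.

δ_A = (0.0104145/0.0111800 − 1)×1000 = (0.931530 − 1)×1000 = -68.470 per mil
δ_B = (0.0107347/0.0111800 − 1)×1000 = (0.960170 − 1)×1000 = -39.830 per mil
f_A = (δ_mix − δ_B)/(δ_A − δ_B) = (-51.1 − (-39.830))/(-68.470 − (-39.830))
f_A = -11.270 / -28.640 = 0.3935

0.393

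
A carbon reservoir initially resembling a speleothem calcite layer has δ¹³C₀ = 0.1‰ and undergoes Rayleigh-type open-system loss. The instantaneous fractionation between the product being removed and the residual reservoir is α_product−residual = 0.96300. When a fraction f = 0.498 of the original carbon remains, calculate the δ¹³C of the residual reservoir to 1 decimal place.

Rayleigh residual: δ_res = (δ₀ + 1000)·f^(α−1) − 1000
α − 1 = -0.03700
f^(α−1) = 0.498^(-0.03700) = 1.026130
δ_res = (0.1 + 1000) × 1.026130 − 1000 = 1026.233 − 1000 = 26.23‰

26.2‰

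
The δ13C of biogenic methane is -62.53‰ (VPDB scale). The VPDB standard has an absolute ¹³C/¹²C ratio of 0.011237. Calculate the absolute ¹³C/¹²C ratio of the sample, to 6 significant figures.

R_sample = R_standard × (δ13C/1000 + 1)
R_sample = 0.011237 × (-62.53/1000 + 1) = 0.011237 × 0.937470
R_sample = 0.0105344

0.0105344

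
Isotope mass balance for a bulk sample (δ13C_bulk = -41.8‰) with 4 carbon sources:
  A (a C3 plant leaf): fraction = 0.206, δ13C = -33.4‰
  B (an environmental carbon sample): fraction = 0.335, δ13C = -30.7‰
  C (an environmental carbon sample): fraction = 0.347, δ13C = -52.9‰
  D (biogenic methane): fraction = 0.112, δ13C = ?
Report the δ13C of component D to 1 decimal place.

-56.1‰

Isotope mass balance: δ_bulk = Σ fᵢ·δᵢ.
-41.8 = 0.206×(-33.4) + 0.335×(-30.7) + 0.347×(-52.9) + 0.112×δ_D
0.112·δ_D = -41.8 − (-35.521) = -6.279
δ_D = -6.279 / 0.112 = -56.06‰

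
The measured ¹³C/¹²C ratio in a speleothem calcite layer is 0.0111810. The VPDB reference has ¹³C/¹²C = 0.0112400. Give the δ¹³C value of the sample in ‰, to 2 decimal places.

-5.25‰

δ¹³C = (R_sample / R_standard − 1) × 1000
R_sample / R_standard = 0.0111810 / 0.0112400 = 0.994751
δ¹³C = (0.994751 − 1) × 1000 = -5.249‰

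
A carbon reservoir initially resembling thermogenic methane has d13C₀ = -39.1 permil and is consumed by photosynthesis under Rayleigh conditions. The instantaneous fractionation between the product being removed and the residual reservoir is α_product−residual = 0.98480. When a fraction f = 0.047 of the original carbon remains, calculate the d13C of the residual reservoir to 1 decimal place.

6.6 permil

Rayleigh residual: δ_res = (δ₀ + 1000)·f^(α−1) − 1000
α − 1 = -0.01520
f^(α−1) = 0.047^(-0.01520) = 1.047573
δ_res = (-39.1 + 1000) × 1.047573 − 1000 = 1006.612 − 1000 = 6.61 permil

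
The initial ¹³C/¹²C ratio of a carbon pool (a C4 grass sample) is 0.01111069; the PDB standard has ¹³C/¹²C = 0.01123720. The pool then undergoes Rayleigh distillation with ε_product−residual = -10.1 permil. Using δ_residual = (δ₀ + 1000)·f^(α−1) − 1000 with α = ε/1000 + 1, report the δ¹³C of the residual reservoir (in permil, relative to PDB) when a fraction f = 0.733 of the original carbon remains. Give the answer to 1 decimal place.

δ₀ = (0.01111069/0.01123720 − 1)×1000 = (0.988742 − 1)×1000 = -11.258 permil
α − 1 = ε/1000 = -0.0101
f^(α−1) = 0.733^(-0.0101) = 1.003142
δ_res = (-11.258 + 1000) × 1.003142 − 1000 = 991.849 − 1000 = -8.15 permil

-8.2 permil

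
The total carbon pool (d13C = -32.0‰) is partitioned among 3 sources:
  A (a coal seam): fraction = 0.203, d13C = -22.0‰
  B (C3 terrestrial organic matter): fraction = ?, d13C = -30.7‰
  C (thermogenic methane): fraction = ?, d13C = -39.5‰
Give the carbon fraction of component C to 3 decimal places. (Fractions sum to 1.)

Let f_C and f_B be the unknown fractions; fractions sum to 1 so f_C + f_B = 0.797.
Mass balance: Σ fᵢ·δᵢ = δ_bulk ⇒ f_C·(-39.5) + f_B·(-30.7) = -32.0 − (-4.466) = -27.534
Substitute f_B = 0.797 − f_C:
f_C·(-39.5 − -30.7) = -27.534 − 0.797×(-30.7) = -3.066
f_C = -3.066 / -8.8 = 0.3484

0.348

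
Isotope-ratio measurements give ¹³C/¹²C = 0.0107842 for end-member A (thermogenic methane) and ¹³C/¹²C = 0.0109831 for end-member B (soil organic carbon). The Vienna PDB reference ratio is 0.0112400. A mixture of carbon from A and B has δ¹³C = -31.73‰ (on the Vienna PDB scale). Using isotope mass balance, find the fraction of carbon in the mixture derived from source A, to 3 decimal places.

0.501

δ_A = (0.0107842/0.0112400 − 1)×1000 = (0.959448 − 1)×1000 = -40.552‰
δ_B = (0.0109831/0.0112400 − 1)×1000 = (0.977144 − 1)×1000 = -22.856‰
f_A = (δ_mix − δ_B)/(δ_A − δ_B) = (-31.73 − (-22.856))/(-40.552 − (-22.856))
f_A = -8.874 / -17.696 = 0.5015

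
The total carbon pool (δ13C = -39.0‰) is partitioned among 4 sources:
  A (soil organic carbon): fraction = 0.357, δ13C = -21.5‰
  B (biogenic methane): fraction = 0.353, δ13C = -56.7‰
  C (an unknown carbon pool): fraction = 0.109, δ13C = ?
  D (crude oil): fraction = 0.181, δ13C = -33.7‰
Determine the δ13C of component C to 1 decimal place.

Isotope mass balance: δ_bulk = Σ fᵢ·δᵢ.
-39.0 = 0.357×(-21.5) + 0.353×(-56.7) + 0.109×δ_C + 0.181×(-33.7)
0.109·δ_C = -39.0 − (-33.790) = -5.210
δ_C = -5.210 / 0.109 = -47.80‰

-47.8‰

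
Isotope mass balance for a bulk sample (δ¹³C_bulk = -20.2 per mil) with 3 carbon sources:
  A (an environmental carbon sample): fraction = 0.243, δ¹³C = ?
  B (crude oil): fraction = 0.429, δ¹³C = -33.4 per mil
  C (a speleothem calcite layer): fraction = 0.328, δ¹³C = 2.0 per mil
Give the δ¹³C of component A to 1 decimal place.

Isotope mass balance: δ_bulk = Σ fᵢ·δᵢ.
-20.2 = 0.243×δ_A + 0.429×(-33.4) + 0.328×(2.0)
0.243·δ_A = -20.2 − (-13.673) = -6.527
δ_A = -6.527 / 0.243 = -26.86 per mil

-26.9 per mil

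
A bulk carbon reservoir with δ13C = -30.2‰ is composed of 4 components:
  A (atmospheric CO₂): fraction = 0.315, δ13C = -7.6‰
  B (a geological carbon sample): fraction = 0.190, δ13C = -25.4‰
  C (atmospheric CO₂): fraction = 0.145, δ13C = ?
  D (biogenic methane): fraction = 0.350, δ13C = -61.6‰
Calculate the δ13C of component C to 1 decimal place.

Isotope mass balance: δ_bulk = Σ fᵢ·δᵢ.
-30.2 = 0.315×(-7.6) + 0.190×(-25.4) + 0.145×δ_C + 0.350×(-61.6)
0.145·δ_C = -30.2 − (-28.780) = -1.420
δ_C = -1.420 / 0.145 = -9.79‰

-9.8‰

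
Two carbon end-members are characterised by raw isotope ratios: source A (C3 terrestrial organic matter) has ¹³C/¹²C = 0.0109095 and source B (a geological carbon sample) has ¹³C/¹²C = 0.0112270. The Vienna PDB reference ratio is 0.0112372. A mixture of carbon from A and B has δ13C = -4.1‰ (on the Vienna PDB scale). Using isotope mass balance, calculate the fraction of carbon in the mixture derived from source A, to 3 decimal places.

0.113

δ_A = (0.0109095/0.0112372 − 1)×1000 = (0.970838 − 1)×1000 = -29.162‰
δ_B = (0.0112270/0.0112372 − 1)×1000 = (0.999092 − 1)×1000 = -0.908‰
f_A = (δ_mix − δ_B)/(δ_A − δ_B) = (-4.1 − (-0.908))/(-29.162 − (-0.908))
f_A = -3.192 / -28.254 = 0.1130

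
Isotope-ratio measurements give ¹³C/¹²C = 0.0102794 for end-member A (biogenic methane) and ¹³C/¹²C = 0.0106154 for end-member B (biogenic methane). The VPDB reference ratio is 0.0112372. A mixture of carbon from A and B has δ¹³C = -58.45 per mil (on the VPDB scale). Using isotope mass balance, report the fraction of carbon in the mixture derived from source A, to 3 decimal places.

0.104

δ_A = (0.0102794/0.0112372 − 1)×1000 = (0.914765 − 1)×1000 = -85.235 per mil
δ_B = (0.0106154/0.0112372 − 1)×1000 = (0.944666 − 1)×1000 = -55.334 per mil
f_A = (δ_mix − δ_B)/(δ_A − δ_B) = (-58.45 − (-55.334))/(-85.235 − (-55.334))
f_A = -3.116 / -29.901 = 0.1042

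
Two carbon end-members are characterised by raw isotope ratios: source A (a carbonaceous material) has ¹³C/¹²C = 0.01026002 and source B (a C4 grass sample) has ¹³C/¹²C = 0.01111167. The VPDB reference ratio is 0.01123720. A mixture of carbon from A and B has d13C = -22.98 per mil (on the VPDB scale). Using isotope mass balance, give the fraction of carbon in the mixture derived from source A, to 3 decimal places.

δ_A = (0.01026002/0.01123720 − 1)×1000 = (0.913041 − 1)×1000 = -86.959 per mil
δ_B = (0.01111167/0.01123720 − 1)×1000 = (0.988829 − 1)×1000 = -11.171 per mil
f_A = (δ_mix − δ_B)/(δ_A − δ_B) = (-22.98 − (-11.171))/(-86.959 − (-11.171))
f_A = -11.809 / -75.788 = 0.1558

0.156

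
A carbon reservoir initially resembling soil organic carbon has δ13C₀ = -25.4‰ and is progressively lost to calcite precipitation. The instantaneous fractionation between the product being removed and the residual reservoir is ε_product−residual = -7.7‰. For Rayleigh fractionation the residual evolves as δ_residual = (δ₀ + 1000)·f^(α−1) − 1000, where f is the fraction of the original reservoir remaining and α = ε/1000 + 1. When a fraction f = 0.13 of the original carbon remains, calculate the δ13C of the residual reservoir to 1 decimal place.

Rayleigh residual: δ_res = (δ₀ + 1000)·f^(α−1) − 1000
α = ε/1000 + 1 = 0.99230, so α − 1 = -0.00770
f^(α−1) = 0.13^(-0.00770) = 1.015834
δ_res = (-25.4 + 1000) × 1.015834 − 1000 = 990.032 − 1000 = -9.97‰

-10.0‰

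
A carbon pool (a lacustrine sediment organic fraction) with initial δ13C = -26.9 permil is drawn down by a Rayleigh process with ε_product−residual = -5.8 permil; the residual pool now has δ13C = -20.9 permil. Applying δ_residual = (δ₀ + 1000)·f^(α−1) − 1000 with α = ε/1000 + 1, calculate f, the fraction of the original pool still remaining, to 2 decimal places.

α − 1 = ε/1000 = -0.0058
(δ_res + 1000)/(δ₀ + 1000) = (-20.9 + 1000)/(-26.9 + 1000) = 979.1/973.1 = 1.006166
f = 1.006166^(1/-0.0058) = exp(ln(1.006166)/-0.0058) = exp(0.00615/-0.0058)
f = exp(-1.0598) = 0.3465

0.35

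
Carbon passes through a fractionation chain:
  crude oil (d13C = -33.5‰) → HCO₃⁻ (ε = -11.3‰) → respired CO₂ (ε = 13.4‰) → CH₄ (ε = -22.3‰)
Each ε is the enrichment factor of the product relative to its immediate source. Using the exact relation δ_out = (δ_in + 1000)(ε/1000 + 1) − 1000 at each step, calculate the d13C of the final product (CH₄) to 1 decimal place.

-53.2‰

step 1: δ = (-33.50 + 1000)·(-11.3/1000 + 1) − 1000 = -44.42‰
step 2: δ = (-44.42 + 1000)·(13.4/1000 + 1) − 1000 = -31.62‰
step 3: δ = (-31.62 + 1000)·(-22.3/1000 + 1) − 1000 = -53.21‰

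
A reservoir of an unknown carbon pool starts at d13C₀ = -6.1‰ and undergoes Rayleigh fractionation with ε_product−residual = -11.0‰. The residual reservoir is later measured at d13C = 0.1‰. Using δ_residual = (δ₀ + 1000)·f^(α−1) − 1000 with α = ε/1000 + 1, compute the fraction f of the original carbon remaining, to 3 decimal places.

0.568

α − 1 = ε/1000 = -0.0110
(δ_res + 1000)/(δ₀ + 1000) = (0.1 + 1000)/(-6.1 + 1000) = 1000.1/993.9 = 1.006238
f = 1.006238^(1/-0.0110) = exp(ln(1.006238)/-0.0110) = exp(0.00622/-0.0110)
f = exp(-0.5653) = 0.5682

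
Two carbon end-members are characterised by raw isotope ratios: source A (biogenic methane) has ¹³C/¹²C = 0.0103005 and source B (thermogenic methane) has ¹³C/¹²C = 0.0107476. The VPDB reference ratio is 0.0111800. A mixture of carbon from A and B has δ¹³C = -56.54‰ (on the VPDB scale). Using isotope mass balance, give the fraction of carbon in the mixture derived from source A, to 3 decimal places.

0.447

δ_A = (0.0103005/0.0111800 − 1)×1000 = (0.921333 − 1)×1000 = -78.667‰
δ_B = (0.0107476/0.0111800 − 1)×1000 = (0.961324 − 1)×1000 = -38.676‰
f_A = (δ_mix − δ_B)/(δ_A − δ_B) = (-56.54 − (-38.676))/(-78.667 − (-38.676))
f_A = -17.864 / -39.991 = 0.4467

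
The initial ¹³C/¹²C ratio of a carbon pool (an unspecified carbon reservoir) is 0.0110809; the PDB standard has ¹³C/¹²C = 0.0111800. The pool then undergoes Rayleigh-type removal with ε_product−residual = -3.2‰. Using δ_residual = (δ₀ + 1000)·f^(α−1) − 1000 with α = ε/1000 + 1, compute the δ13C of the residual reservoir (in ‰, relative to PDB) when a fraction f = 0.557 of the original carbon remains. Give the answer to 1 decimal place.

δ₀ = (0.0110809/0.0111800 − 1)×1000 = (0.991136 − 1)×1000 = -8.864‰
α − 1 = ε/1000 = -0.0032
f^(α−1) = 0.557^(-0.0032) = 1.001874
δ_res = (-8.864 + 1000) × 1.001874 − 1000 = 992.994 − 1000 = -7.01‰

-7.0‰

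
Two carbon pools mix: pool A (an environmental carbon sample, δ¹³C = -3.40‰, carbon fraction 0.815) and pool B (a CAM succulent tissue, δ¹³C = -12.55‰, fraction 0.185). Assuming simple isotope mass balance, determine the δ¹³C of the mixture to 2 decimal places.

δ_mix = f_A·δ_A + f_B·δ_B
δ_mix = 0.815 × (-3.40) + 0.185 × (-12.55)
δ_mix = -2.771 + -2.322 = -5.093‰

-5.09‰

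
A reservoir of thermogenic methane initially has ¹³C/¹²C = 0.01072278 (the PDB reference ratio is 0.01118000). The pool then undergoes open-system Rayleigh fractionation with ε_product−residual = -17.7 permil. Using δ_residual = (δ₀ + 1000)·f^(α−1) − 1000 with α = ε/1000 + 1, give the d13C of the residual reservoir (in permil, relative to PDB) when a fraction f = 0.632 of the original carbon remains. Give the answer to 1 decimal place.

-33.1 permil

δ₀ = (0.01072278/0.01118000 − 1)×1000 = (0.959104 − 1)×1000 = -40.896 permil
α − 1 = ε/1000 = -0.0177
f^(α−1) = 0.632^(-0.0177) = 1.008155
δ_res = (-40.896 + 1000) × 1.008155 − 1000 = 966.925 − 1000 = -33.07 permil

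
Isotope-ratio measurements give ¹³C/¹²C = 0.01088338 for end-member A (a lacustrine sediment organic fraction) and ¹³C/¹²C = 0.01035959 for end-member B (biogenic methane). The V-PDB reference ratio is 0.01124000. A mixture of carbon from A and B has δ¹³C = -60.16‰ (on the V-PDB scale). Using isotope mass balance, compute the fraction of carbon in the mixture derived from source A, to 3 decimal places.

δ_A = (0.01088338/0.01124000 − 1)×1000 = (0.968272 − 1)×1000 = -31.728‰
δ_B = (0.01035959/0.01124000 − 1)×1000 = (0.921672 − 1)×1000 = -78.328‰
f_A = (δ_mix − δ_B)/(δ_A − δ_B) = (-60.16 − (-78.328))/(-31.728 − (-78.328))
f_A = 18.168 / 46.601 = 0.3899

0.390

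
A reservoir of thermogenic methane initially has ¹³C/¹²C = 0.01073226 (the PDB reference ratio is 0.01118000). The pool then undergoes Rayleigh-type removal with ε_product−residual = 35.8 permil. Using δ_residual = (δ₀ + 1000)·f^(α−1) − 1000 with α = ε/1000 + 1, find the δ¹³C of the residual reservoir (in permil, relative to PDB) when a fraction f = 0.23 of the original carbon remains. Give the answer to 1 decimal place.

δ₀ = (0.01073226/0.01118000 − 1)×1000 = (0.959952 − 1)×1000 = -40.048 permil
α − 1 = ε/1000 = 0.0358
f^(α−1) = 0.23^(0.0358) = 0.948746
δ_res = (-40.048 + 1000) × 0.948746 − 1000 = 910.750 − 1000 = -89.25 permil

-89.2 permil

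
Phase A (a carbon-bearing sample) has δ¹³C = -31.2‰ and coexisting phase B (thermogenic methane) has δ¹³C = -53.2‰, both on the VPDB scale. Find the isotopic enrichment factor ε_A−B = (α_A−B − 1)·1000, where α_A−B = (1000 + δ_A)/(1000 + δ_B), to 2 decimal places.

α_A−B = (1000 + -31.2) / (1000 + -53.2) = 968.8 / 946.8 = 1.023236
ε_A−B = (1.023236 − 1) × 1000 = 23.236‰
(The approximation ε ≈ δ_A − δ_B would give 22.0‰.)

23.24‰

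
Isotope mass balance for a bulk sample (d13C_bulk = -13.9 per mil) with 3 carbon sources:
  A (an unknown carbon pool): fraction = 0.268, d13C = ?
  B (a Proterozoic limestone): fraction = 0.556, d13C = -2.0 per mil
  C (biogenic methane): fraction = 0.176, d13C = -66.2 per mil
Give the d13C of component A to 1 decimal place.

Isotope mass balance: δ_bulk = Σ fᵢ·δᵢ.
-13.9 = 0.268×δ_A + 0.556×(-2.0) + 0.176×(-66.2)
0.268·δ_A = -13.9 − (-12.763) = -1.137
δ_A = -1.137 / 0.268 = -4.24 per mil

-4.2 per mil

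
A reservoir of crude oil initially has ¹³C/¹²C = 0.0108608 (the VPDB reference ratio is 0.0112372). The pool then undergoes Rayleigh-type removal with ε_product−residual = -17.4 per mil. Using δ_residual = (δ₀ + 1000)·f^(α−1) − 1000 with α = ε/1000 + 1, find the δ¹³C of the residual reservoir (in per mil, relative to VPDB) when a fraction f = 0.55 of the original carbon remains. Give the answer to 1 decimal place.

-23.4 per mil

δ₀ = (0.0108608/0.0112372 − 1)×1000 = (0.966504 − 1)×1000 = -33.496 per mil
α − 1 = ε/1000 = -0.0174
f^(α−1) = 0.55^(-0.0174) = 1.010457
δ_res = (-33.496 + 1000) × 1.010457 − 1000 = 976.611 − 1000 = -23.39 per mil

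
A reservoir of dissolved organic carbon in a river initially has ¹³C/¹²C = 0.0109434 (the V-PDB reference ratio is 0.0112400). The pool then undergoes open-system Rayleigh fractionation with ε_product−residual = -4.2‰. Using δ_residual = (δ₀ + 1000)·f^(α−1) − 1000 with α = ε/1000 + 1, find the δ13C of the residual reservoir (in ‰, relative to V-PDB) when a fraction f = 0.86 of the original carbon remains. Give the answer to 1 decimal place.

-25.8‰

δ₀ = (0.0109434/0.0112400 − 1)×1000 = (0.973612 − 1)×1000 = -26.388‰
α − 1 = ε/1000 = -0.0042
f^(α−1) = 0.86^(-0.0042) = 1.000634
δ_res = (-26.388 + 1000) × 1.000634 − 1000 = 974.229 − 1000 = -25.77‰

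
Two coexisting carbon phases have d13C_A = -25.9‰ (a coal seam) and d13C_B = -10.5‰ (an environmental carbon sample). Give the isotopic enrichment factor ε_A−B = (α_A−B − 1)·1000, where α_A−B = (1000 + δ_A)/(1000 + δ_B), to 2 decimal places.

-15.56‰

α_A−B = (1000 + -25.9) / (1000 + -10.5) = 974.1 / 989.5 = 0.984437
ε_A−B = (0.984437 − 1) × 1000 = -15.563‰
(The approximation ε ≈ δ_A − δ_B would give -15.4‰.)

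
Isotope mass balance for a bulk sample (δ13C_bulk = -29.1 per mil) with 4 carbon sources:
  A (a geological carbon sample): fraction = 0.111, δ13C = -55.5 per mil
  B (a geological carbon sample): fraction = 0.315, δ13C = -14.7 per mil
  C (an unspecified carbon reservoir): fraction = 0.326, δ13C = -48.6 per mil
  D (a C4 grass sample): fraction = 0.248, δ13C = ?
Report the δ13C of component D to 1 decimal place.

Isotope mass balance: δ_bulk = Σ fᵢ·δᵢ.
-29.1 = 0.111×(-55.5) + 0.315×(-14.7) + 0.326×(-48.6) + 0.248×δ_D
0.248·δ_D = -29.1 − (-26.635) = -2.465
δ_D = -2.465 / 0.248 = -9.94 per mil

-9.9 per mil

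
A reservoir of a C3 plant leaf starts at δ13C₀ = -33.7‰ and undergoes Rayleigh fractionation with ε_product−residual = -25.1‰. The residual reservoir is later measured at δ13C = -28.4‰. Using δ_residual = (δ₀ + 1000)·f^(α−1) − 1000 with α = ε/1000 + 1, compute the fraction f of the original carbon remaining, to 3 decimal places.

α − 1 = ε/1000 = -0.0251
(δ_res + 1000)/(δ₀ + 1000) = (-28.4 + 1000)/(-33.7 + 1000) = 971.6/966.3 = 1.005485
f = 1.005485^(1/-0.0251) = exp(ln(1.005485)/-0.0251) = exp(0.00547/-0.0251)
f = exp(-0.2179) = 0.8042

0.804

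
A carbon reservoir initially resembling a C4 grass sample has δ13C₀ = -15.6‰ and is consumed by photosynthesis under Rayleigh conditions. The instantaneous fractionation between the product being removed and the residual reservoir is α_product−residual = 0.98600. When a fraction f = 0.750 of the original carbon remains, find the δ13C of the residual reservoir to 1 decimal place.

-11.6‰

Rayleigh residual: δ_res = (δ₀ + 1000)·f^(α−1) − 1000
α − 1 = -0.01400
f^(α−1) = 0.750^(-0.01400) = 1.004036
δ_res = (-15.6 + 1000) × 1.004036 − 1000 = 988.373 − 1000 = -11.63‰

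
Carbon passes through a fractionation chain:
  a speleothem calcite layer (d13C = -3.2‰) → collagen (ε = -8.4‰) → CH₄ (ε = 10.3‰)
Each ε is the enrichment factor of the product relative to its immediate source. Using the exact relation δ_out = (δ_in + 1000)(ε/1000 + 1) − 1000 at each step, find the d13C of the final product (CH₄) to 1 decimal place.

-1.4‰

step 1: δ = (-3.20 + 1000)·(-8.4/1000 + 1) − 1000 = -11.57‰
step 2: δ = (-11.57 + 1000)·(10.3/1000 + 1) − 1000 = -1.39‰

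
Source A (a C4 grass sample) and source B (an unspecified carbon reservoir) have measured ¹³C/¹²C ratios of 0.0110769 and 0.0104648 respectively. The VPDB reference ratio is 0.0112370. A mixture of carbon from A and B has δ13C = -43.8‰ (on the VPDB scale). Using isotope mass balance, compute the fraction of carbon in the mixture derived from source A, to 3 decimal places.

0.457

δ_A = (0.0110769/0.0112370 − 1)×1000 = (0.985752 − 1)×1000 = -14.248‰
δ_B = (0.0104648/0.0112370 − 1)×1000 = (0.931281 − 1)×1000 = -68.719‰
f_A = (δ_mix − δ_B)/(δ_A − δ_B) = (-43.8 − (-68.719))/(-14.248 − (-68.719))
f_A = 24.919 / 54.472 = 0.4575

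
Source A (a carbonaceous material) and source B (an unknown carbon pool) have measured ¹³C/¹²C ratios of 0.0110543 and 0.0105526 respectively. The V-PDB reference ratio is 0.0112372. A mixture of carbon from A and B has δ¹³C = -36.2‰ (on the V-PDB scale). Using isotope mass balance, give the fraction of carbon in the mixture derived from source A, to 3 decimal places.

0.554

δ_A = (0.0110543/0.0112372 − 1)×1000 = (0.983724 − 1)×1000 = -16.276‰
δ_B = (0.0105526/0.0112372 − 1)×1000 = (0.939077 − 1)×1000 = -60.923‰
f_A = (δ_mix − δ_B)/(δ_A − δ_B) = (-36.2 − (-60.923))/(-16.276 − (-60.923))
f_A = 24.723 / 44.646 = 0.5537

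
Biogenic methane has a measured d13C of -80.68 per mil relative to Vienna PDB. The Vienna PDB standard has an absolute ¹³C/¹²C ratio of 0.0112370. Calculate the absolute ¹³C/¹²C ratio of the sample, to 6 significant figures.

0.0103304

R_sample = R_standard × (d13C/1000 + 1)
R_sample = 0.0112370 × (-80.68/1000 + 1) = 0.0112370 × 0.919320
R_sample = 0.0103304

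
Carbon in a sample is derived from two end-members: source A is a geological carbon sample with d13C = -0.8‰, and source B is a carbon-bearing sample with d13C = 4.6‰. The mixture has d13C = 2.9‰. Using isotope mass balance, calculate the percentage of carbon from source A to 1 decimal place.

31.5%

δ_mix = f_A·δ_A + (1 − f_A)·δ_B  ⇒  f_A = (δ_mix − δ_B)/(δ_A − δ_B)
f_A = (2.9 − (4.6)) / (-0.8 − (4.6))
f_A = -1.7 / -5.4 = 0.3148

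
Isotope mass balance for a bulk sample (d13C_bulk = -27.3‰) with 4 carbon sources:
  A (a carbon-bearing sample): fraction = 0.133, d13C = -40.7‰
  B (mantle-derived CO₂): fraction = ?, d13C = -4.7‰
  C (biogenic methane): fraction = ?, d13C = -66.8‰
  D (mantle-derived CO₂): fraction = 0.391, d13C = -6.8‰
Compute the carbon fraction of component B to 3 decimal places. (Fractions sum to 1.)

Let f_B and f_C be the unknown fractions; fractions sum to 1 so f_B + f_C = 0.476.
Mass balance: Σ fᵢ·δᵢ = δ_bulk ⇒ f_B·(-4.7) + f_C·(-66.8) = -27.3 − (-8.072) = -19.228
Substitute f_C = 0.476 − f_B:
f_B·(-4.7 − -66.8) = -19.228 − 0.476×(-66.8) = 12.569
f_B = 12.569 / 62.1 = 0.2024

0.202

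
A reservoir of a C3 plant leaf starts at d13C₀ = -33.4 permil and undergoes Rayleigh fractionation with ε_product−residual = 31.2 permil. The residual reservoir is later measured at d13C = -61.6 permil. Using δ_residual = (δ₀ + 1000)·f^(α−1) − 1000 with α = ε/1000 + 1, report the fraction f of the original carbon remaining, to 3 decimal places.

0.387

α − 1 = ε/1000 = 0.0312
(δ_res + 1000)/(δ₀ + 1000) = (-61.6 + 1000)/(-33.4 + 1000) = 938.4/966.6 = 0.970826
f = 0.970826^(1/0.0312) = exp(ln(0.970826)/0.0312) = exp(-0.02961/0.0312)
f = exp(-0.9490) = 0.3871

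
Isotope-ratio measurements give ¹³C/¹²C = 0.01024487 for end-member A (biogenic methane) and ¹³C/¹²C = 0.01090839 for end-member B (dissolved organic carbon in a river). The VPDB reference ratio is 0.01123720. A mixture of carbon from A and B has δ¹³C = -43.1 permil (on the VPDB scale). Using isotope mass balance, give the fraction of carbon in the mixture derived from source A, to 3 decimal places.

0.234

δ_A = (0.01024487/0.01123720 − 1)×1000 = (0.911692 − 1)×1000 = -88.308 permil
δ_B = (0.01090839/0.01123720 − 1)×1000 = (0.970739 − 1)×1000 = -29.261 permil
f_A = (δ_mix − δ_B)/(δ_A − δ_B) = (-43.1 − (-29.261))/(-88.308 − (-29.261))
f_A = -13.839 / -59.047 = 0.2344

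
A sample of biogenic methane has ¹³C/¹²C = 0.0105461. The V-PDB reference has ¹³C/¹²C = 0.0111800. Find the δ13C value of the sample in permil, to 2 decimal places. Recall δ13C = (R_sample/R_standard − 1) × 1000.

δ13C = (R_sample / R_standard − 1) × 1000
R_sample / R_standard = 0.0105461 / 0.0111800 = 0.943301
δ13C = (0.943301 − 1) × 1000 = -56.699 permil

-56.70 permil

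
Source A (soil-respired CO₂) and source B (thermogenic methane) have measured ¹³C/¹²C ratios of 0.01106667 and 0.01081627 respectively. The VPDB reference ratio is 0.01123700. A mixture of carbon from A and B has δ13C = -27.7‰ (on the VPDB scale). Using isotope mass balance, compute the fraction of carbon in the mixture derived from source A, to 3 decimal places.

0.437

δ_A = (0.01106667/0.01123700 − 1)×1000 = (0.984842 − 1)×1000 = -15.158‰
δ_B = (0.01081627/0.01123700 − 1)×1000 = (0.962559 − 1)×1000 = -37.441‰
f_A = (δ_mix − δ_B)/(δ_A − δ_B) = (-27.7 − (-37.441))/(-15.158 − (-37.441))
f_A = 9.741 / 22.284 = 0.4372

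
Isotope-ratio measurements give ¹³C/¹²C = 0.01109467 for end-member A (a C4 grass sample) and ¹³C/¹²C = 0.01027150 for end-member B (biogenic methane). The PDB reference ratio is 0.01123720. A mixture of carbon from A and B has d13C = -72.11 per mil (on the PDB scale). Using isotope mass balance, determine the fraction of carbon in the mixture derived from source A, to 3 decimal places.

δ_A = (0.01109467/0.01123720 − 1)×1000 = (0.987316 − 1)×1000 = -12.684 per mil
δ_B = (0.01027150/0.01123720 − 1)×1000 = (0.914062 − 1)×1000 = -85.938 per mil
f_A = (δ_mix − δ_B)/(δ_A − δ_B) = (-72.11 − (-85.938))/(-12.684 − (-85.938))
f_A = 13.828 / 73.254 = 0.1888

0.189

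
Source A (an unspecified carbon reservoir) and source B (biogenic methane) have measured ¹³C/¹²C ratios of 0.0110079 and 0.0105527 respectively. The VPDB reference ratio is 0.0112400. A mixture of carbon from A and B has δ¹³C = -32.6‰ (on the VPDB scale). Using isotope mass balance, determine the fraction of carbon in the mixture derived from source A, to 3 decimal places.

0.705

δ_A = (0.0110079/0.0112400 − 1)×1000 = (0.979351 − 1)×1000 = -20.649‰
δ_B = (0.0105527/0.0112400 − 1)×1000 = (0.938852 − 1)×1000 = -61.148‰
f_A = (δ_mix − δ_B)/(δ_A − δ_B) = (-32.6 − (-61.148))/(-20.649 − (-61.148))
f_A = 28.548 / 40.498 = 0.7049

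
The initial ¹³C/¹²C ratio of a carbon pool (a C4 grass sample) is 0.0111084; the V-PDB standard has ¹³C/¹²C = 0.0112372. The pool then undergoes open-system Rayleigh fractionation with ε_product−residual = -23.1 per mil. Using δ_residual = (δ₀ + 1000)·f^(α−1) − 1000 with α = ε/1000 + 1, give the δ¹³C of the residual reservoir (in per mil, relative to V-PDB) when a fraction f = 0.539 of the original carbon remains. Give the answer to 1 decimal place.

δ₀ = (0.0111084/0.0112372 − 1)×1000 = (0.988538 − 1)×1000 = -11.462 per mil
α − 1 = ε/1000 = -0.0231
f^(α−1) = 0.539^(-0.0231) = 1.014379
δ_res = (-11.462 + 1000) × 1.014379 − 1000 = 1002.752 − 1000 = 2.75 per mil

2.8 per mil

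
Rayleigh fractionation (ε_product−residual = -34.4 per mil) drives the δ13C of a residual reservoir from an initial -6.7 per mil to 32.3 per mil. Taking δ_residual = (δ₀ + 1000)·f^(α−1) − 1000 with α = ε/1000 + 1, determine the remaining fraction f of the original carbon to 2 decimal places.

α − 1 = ε/1000 = -0.0344
(δ_res + 1000)/(δ₀ + 1000) = (32.3 + 1000)/(-6.7 + 1000) = 1032.3/993.3 = 1.039263
f = 1.039263^(1/-0.0344) = exp(ln(1.039263)/-0.0344) = exp(0.03851/-0.0344)
f = exp(-1.1195) = 0.3264

0.33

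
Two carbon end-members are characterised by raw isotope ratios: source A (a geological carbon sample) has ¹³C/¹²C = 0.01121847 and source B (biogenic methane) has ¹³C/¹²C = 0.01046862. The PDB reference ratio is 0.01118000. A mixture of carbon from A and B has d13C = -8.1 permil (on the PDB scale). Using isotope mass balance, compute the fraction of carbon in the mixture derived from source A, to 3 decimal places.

δ_A = (0.01121847/0.01118000 − 1)×1000 = (1.003441 − 1)×1000 = 3.441 permil
δ_B = (0.01046862/0.01118000 − 1)×1000 = (0.936370 − 1)×1000 = -63.630 permil
f_A = (δ_mix − δ_B)/(δ_A − δ_B) = (-8.1 − (-63.630))/(3.441 − (-63.630))
f_A = 55.530 / 67.071 = 0.8279

0.828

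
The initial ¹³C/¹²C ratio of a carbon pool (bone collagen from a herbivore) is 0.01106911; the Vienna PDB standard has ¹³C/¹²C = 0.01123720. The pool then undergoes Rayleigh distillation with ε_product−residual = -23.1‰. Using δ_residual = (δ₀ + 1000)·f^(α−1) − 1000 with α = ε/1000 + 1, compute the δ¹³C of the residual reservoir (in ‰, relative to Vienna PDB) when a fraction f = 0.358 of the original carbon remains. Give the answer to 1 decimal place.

8.7‰

δ₀ = (0.01106911/0.01123720 − 1)×1000 = (0.985042 − 1)×1000 = -14.958‰
α − 1 = ε/1000 = -0.0231
f^(α−1) = 0.358^(-0.0231) = 1.024013
δ_res = (-14.958 + 1000) × 1.024013 − 1000 = 1008.695 − 1000 = 8.70‰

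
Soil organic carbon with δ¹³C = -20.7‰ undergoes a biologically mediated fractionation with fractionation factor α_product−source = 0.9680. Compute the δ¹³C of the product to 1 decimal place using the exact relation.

δ_product = (δ_source + 1000)·α − 1000
δ_product = (-20.7 + 1000) × 0.9680 − 1000
δ_product = 947.962 − 1000 = -52.04‰

-52.0‰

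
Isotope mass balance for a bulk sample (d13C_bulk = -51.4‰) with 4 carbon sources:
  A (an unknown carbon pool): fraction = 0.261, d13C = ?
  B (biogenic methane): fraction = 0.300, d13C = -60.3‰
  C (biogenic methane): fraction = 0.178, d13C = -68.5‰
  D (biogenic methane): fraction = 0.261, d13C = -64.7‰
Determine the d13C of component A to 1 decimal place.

Isotope mass balance: δ_bulk = Σ fᵢ·δᵢ.
-51.4 = 0.261×δ_A + 0.300×(-60.3) + 0.178×(-68.5) + 0.261×(-64.7)
0.261·δ_A = -51.4 − (-47.170) = -4.230
δ_A = -4.230 / 0.261 = -16.21‰

-16.2‰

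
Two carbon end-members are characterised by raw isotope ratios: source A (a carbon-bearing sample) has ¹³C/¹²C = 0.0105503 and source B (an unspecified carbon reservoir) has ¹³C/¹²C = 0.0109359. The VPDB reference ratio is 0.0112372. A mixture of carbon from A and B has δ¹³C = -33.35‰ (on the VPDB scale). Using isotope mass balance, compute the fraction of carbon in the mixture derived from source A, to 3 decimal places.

0.191

δ_A = (0.0105503/0.0112372 − 1)×1000 = (0.938873 − 1)×1000 = -61.127‰
δ_B = (0.0109359/0.0112372 − 1)×1000 = (0.973187 − 1)×1000 = -26.813‰
f_A = (δ_mix − δ_B)/(δ_A − δ_B) = (-33.35 − (-26.813))/(-61.127 − (-26.813))
f_A = -6.537 / -34.315 = 0.1905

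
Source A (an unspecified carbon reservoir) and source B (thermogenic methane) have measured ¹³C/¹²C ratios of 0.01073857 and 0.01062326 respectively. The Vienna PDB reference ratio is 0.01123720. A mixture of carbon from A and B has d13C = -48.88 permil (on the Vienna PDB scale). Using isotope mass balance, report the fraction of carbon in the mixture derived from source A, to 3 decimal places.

0.561

δ_A = (0.01073857/0.01123720 − 1)×1000 = (0.955627 − 1)×1000 = -44.373 permil
δ_B = (0.01062326/0.01123720 − 1)×1000 = (0.945365 − 1)×1000 = -54.635 permil
f_A = (δ_mix − δ_B)/(δ_A − δ_B) = (-48.88 − (-54.635))/(-44.373 − (-54.635))
f_A = 5.755 / 10.261 = 0.5608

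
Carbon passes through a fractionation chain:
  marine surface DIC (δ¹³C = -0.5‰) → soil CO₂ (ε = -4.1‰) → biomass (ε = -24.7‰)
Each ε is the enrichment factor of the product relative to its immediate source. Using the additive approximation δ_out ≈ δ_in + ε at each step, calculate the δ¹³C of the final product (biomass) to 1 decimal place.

-29.3‰

step 1: δ ≈ -0.5 + (-4.1) = -4.6‰
step 2: δ ≈ -4.6 + (-24.7) = -29.3‰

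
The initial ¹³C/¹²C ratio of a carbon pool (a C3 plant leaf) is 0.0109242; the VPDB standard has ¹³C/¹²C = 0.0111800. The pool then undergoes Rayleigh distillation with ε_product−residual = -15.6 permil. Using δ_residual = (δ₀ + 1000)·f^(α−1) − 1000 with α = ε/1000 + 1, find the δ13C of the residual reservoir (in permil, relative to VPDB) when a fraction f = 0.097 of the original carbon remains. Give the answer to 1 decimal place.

13.3 permil

δ₀ = (0.0109242/0.0111800 − 1)×1000 = (0.977120 − 1)×1000 = -22.880 permil
α − 1 = ε/1000 = -0.0156
f^(α−1) = 0.097^(-0.0156) = 1.037066
δ_res = (-22.880 + 1000) × 1.037066 − 1000 = 1013.338 − 1000 = 13.34 permil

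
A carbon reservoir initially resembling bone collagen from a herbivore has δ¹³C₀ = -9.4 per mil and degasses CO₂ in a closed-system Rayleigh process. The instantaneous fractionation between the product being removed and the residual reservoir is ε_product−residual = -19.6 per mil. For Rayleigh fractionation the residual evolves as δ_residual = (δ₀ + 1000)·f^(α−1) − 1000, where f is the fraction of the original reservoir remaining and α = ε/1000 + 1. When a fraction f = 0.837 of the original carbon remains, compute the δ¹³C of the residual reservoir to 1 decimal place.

-5.9 per mil

Rayleigh residual: δ_res = (δ₀ + 1000)·f^(α−1) − 1000
α = ε/1000 + 1 = 0.98040, so α − 1 = -0.01960
f^(α−1) = 0.837^(-0.01960) = 1.003494
δ_res = (-9.4 + 1000) × 1.003494 − 1000 = 994.061 − 1000 = -5.94 per mil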